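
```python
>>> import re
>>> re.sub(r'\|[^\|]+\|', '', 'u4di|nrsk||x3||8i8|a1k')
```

'u4dia1k'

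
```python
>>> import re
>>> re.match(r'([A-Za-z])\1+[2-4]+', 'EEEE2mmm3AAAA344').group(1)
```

'E'

A backreference is literal: `\1` must see the identical characters the first group matched.
`re.match` won't scan ahead — the pattern has to work from the very first character.
The match spans [0:5] → 'EEEE2'.
Captured: group 1 = 'E'.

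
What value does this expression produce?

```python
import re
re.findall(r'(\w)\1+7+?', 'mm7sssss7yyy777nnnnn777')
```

`\1` is not a pattern — it's the concrete string captured by group 1, re-applied verbatim.
Walking the string: at [0:3] match 'mm7', group 1 = 'm'; at [3:9] match 'sssss7', group 1 = 's'; at [9:13] match 'yyy7', group 1 = 'y'; at [15:21] match 'nnnnn7', group 1 = 'n'.
`findall` collects group 1 from each match (4 total).

['m', 's', 'y', 'n']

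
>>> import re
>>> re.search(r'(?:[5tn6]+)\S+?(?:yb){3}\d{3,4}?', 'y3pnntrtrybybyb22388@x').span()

(3, 18)

This matches one or more of one of [5tn6] (non-capturing group); then one or more of a non-whitespace character (lazy); then the literal 'yb' repeated 3 times, then 3 to 4 of a digit (lazy).
`re.search` scans for the first position where the pattern succeeds.
The match spans [3:18] → 'nntrtrybybyb223'.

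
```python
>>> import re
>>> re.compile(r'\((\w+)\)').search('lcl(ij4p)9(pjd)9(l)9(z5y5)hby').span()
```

(3, 9)

The match spans [3:9] → '(ij4p)'.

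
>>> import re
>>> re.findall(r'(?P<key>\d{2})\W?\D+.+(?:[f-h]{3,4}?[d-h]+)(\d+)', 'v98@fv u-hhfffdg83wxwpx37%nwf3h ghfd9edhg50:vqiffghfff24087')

[('98', '24087')]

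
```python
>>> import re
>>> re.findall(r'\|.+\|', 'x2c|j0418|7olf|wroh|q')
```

['|j0418|7olf|wroh|']

Scanning left to right: at [3:20] → '|j0418|7olf|wroh|'.
`findall` yields the raw match text (1 of them) because the pattern has no groups.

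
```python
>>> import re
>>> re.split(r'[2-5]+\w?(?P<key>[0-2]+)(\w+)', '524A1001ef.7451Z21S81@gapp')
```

This matches one or more of a character in [2-5], then optionally a word character; then one or more of a character in [0-2] (captured as 'key'); then one or more of a word character (captured).
`re.split` interleaves the captured-group text with the surrounding fragments.

['', '1001', 'ef', '.7', '1', 'Z21S81', '@gapp']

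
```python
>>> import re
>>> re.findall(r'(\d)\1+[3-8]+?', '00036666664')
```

['0', '6']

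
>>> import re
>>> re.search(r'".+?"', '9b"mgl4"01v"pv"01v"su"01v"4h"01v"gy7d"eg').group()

Lazy quantifiers expand one character at a time until the remainder of the pattern can match.
The match spans [2:8] → '"mgl4"'.

'"mgl4"'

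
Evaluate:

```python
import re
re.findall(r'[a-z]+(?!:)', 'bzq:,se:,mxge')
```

['bz', 's', 'mxge']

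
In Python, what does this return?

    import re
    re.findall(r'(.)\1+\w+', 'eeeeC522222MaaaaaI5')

['e']

The backreference `\1` re-matches whatever the first group consumed, character for character.
`findall` collects group 1 from the one match (1 total).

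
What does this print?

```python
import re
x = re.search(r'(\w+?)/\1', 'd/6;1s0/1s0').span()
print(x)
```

(4, 11)

The backreference `\1` re-matches whatever the first group consumed, character for character.
`re.search` tries every starting position until one works.
The match spans [4:11] → '1s0/1s0'.
Captured: group 1 = '1s0'.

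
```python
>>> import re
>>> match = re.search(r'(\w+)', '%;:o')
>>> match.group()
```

Pattern: one or more of a word character (captured).
`re.search` tries every starting position until one works.
The match spans [3:4] → 'o'.
Captured: group 1 = 'o'.

'o'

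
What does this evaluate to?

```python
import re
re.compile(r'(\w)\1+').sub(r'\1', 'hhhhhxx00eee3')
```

`\1` is not a pattern — it's the concrete string captured by group 1, re-applied verbatim.
Matches: at [0:5] → 'hhhhh'; at [5:7] → 'xx'; at [7:9] → '00'; at [9:12] → 'eee'.
The replacement refers to a captured group, so each match is rewritten using its own captured text.

'hx0e3'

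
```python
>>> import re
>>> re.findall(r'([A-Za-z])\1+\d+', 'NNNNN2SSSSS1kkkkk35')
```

['N', 'S', 'k']

After group 1 captures some text, `\1` only succeeds where that same text appears again.
Scanning left to right: at [0:6] match 'NNNNN2', group 1 = 'N'; at [6:12] match 'SSSSS1', group 1 = 'S'; at [12:19] match 'kkkkk35', group 1 = 'k'.
One capturing group, so `findall` returns just the captured substring from each match — 3 in all.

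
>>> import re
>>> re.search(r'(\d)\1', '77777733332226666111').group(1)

'7'

The match spans [0:2] → '77'.
Captured: group 1 = '7'.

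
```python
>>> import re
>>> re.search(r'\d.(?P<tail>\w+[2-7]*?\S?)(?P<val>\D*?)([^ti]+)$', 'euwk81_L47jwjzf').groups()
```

('_L47jwjz', '', 'f')

This matches a digit, then any character; then one or more of a word character, then zero or more of a character in [2-7] (lazy), then optionally a non-whitespace character (captured as 'tail'); then zero or more of a non-digit (lazy) (captured as 'val'); then one or more of any character except [ti] (captured); then anchored at the end.
Unlike `match`, `search` isn't anchored — it looks for the pattern anywhere in the string.
The match spans [4:15] → '81_L47jwjzf'.
Captured: group 1 = '_L47jwjz', group 2 = '', group 3 = 'f'.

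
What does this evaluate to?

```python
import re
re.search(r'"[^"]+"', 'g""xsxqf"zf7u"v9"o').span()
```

(2, 9)

`re.search` tries every starting position until one works.
The match spans [2:9] → '"xsxqf"'.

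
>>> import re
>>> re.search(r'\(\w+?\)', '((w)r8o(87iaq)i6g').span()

(1, 4)

The match spans [1:4] → '(w)'.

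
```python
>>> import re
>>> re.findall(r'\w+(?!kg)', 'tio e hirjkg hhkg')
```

['tio', 'e', 'hirjkg', 'hhkg']

`(?!…)`/`(?<!…)` only lets a position through if the neighbouring text does NOT match; no characters are consumed.
With no groups in the pattern, `findall` gives back each whole match — 4 here.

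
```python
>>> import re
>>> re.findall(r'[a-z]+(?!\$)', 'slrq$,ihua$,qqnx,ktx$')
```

['slr', 'ihu', 'qqnx', 'kt']

The negative lookaround is zero-width — it rules out positions where the adjacent text would match, without consuming anything.
Walking the string: at [0:3] → 'slr'; at [6:9] → 'ihu'; at [12:16] → 'qqnx'; at [17:19] → 'kt'.
With no groups in the pattern, `findall` gives back each whole match — 4 here.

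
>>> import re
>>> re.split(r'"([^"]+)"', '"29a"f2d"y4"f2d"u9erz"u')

['', '29a', 'f2d', 'y4', 'f2d', 'u9erz', 'u']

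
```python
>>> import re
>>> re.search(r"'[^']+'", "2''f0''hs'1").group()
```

Unlike `match`, `search` isn't anchored — it looks for the pattern anywhere in the string.
The match spans [2:6] → "'f0'".

"'f0'"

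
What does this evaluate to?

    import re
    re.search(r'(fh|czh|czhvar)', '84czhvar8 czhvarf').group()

Alternation tries branches left to right and keeps the first one that lets the overall match succeed at that position.
`re.search` scans for the first position where the pattern succeeds.
The match spans [2:5] → 'czh'.
Captured: group 1 = 'czh'.

'czh'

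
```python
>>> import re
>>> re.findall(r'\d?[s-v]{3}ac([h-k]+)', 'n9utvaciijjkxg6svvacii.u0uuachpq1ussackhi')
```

Pattern: optionally a digit, then exactly 3 of a character in [s-v], then the literal 'ac'; then one or more of a character in [h-k] (captured).
`findall` collects group 1 from each match (3 total).

['iijjk', 'ii', 'khi']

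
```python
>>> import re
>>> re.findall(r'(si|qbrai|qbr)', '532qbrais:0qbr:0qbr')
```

['qbrai', 'qbr', 'qbr']

Alternation isn't longest-match — the leftmost alternative that fits at this position is chosen.
Because there's exactly one group, `findall` drops the full match and keeps group 1 from each hit.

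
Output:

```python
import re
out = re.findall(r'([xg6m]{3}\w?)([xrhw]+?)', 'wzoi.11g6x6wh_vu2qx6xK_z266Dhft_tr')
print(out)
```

This matches exactly 3 of one of [xg6m], then optionally a word character (captured); then one or more of one of [xrhw] (lazy) (captured).
The `?` after the quantifier makes it lazy — it takes as little as possible before letting the rest of the pattern try.
Matches: at [7:12] match 'g6x6w', groups = ('g6x6', 'w').
Multiple groups make `findall` return tuples — one 2-tuple for the one match.

[('g6x6', 'w')]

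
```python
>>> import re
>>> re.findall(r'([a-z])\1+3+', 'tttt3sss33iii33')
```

['t', 's', 'i']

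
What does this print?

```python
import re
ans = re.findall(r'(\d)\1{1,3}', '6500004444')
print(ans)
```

['0', '4']

A backreference is literal: `\1` must see the identical characters the first group matched.
One capturing group, so `findall` returns just the captured substring from each match — 2 in all.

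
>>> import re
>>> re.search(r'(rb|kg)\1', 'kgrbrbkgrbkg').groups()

After group 1 captures some text, `\1` only succeeds where that same text appears again.
`re.search` tries every starting position until one works.
The match spans [2:6] → 'rbrb'.
Captured: group 1 = 'rb'.

('rb',)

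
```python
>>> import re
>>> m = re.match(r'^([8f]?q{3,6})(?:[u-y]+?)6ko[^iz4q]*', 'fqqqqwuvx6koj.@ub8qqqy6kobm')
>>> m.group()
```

Pattern: anchored at the start of the string; then optionally one of [8f], then 3 to 6 of a literal 'q' (captured); then one or more of a character in [u-y] (lazy) (non-capturing group); then the literal '6ko', then zero or more of any character except [iz4q].
`re.match` only tries the pattern at the start of the string.
The match spans [0:18] → 'fqqqqwuvx6koj.@ub8'.
Captured: group 1 = 'fqqqq'.

'fqqqqwuvx6koj.@ub8'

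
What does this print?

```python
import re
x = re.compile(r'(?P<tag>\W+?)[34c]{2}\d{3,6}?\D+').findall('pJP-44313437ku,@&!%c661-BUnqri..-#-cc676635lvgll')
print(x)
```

['-', '..-#-']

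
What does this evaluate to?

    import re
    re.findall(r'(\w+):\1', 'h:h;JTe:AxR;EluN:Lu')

['h']

`\1` is not a pattern — it's the concrete string captured by group 1, re-applied verbatim.
`findall` collects group 1 from the one match (1 total).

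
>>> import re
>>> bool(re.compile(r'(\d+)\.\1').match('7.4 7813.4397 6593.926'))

False

`re.match` only tries the pattern at the start of the string.
Here position 0 doesn't satisfy it, so the call returns None, and `bool(None)` is False.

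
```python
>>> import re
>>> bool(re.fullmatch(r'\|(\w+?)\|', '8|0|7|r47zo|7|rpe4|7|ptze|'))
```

For `fullmatch`, every character of the input must be accounted for by the pattern.
Here the pattern can't cover the whole string, so the call returns None, and `bool(None)` is False.

False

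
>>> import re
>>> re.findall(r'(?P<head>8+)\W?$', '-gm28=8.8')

['8']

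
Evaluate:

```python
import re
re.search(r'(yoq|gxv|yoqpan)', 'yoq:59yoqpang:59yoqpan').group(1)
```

'yoq'

`re.search` tries every starting position until one works.
The match spans [0:3] → 'yoq'.
Captured: group 1 = 'yoq'.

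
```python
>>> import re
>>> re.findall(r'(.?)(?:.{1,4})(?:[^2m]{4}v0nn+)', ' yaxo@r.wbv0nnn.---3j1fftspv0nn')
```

Pattern: optionally any character (captured); then 1 to 4 of any character (non-capturing group); then exactly 4 of any character except [2m], then the literal 'v0n', then one or more of a literal 'n' (non-capturing group).
Scanning left to right: at [1:15] match 'yaxo@r.wbv0nnn', group 1 = 'y'; at [18:31] match '-3j1fftspv0nn', group 1 = '-'.
Because there's exactly one group, `findall` drops the full match and keeps group 1 from each hit.

['y', '-']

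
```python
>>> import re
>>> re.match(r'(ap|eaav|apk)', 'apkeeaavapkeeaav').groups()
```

('ap',)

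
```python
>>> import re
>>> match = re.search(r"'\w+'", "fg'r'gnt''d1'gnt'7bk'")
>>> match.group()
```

The match spans [2:5] → "'r'".

"'r'"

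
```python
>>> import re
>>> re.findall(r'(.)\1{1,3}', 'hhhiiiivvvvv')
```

`\1` is not a pattern — it's the concrete string captured by group 1, re-applied verbatim.
Because there's exactly one group, `findall` drops the full match and keeps group 1 from each hit.

['h', 'i', 'v']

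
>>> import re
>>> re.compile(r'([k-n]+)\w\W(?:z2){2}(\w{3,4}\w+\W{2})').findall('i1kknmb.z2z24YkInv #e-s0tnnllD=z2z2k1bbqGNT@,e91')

This matches one or more of a character in [k-n] (captured); then a word character, then a non-word character, then the literal 'z2' repeated 2 times; then 3 to 4 of a word character, then one or more of a word character, then exactly 2 of a non-word character (captured).
Scanning left to right: at [2:20] match 'kknmb.z2z24YkInv #', groups = ('kknm', '4YkInv #'); at [25:45] match 'nnllD=z2z2k1bbqGNT@,', groups = ('nnll', 'k1bbqGNT@,').
2 groups means each result is a tuple of 2 captured strings — 2 here.

[('kknm', '4YkInv #'), ('nnll', 'k1bbqGNT@,')]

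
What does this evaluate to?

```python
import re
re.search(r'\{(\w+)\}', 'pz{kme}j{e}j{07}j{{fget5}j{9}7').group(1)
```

`re.search` tries every starting position until one works.
The match spans [2:7] → '{kme}'.
Captured: group 1 = 'kme'.

'kme'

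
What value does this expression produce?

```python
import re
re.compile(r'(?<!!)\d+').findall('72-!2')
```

['72']

A negative assertion filters positions out without eating any characters.
Scanning left to right: at [0:2] → '72'.
`findall` yields the raw match text (1 of them) because the pattern has no groups.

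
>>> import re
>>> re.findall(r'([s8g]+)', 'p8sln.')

['8s']

This matches one or more of one of [s8g] (captured).
`findall` collects group 1 from the one match (1 total).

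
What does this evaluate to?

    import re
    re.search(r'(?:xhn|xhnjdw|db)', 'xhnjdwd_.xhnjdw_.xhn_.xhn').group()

Branches in `(...|...)` are attempted left-to-right; the first branch that allows the whole pattern to succeed is taken.
Unlike `match`, `search` isn't anchored — it looks for the pattern anywhere in the string.
The match spans [0:3] → 'xhn'.

'xhn'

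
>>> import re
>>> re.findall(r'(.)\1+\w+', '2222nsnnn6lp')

`\1` has to match the exact text group 1 already captured.
Matches: at [0:12] match '2222nsnnn6lp', group 1 = '2'.
One capturing group, so `findall` returns just the captured substring from the one match — 1 in all.

['2']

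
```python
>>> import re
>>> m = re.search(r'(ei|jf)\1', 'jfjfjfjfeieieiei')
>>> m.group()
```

After group 1 captures some text, `\1` only succeeds where that same text appears again.
The match spans [0:4] → 'jfjf'.

'jfjf'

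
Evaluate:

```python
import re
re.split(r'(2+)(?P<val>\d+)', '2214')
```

With a capturing group present, the delimiter's captured portion is kept in the result list.

['', '22', '14', '']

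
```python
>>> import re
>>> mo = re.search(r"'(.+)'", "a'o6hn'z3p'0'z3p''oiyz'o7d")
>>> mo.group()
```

The match spans [1:23] → "'o6hn'z3p'0'z3p''oiyz'".

"'o6hn'z3p'0'z3p''oiyz'"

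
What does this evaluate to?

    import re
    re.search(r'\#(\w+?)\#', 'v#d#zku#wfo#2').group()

The match spans [1:4] → '#d#'.

'#d#'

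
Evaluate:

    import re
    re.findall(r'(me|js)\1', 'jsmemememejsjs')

`\1` has to match the exact text group 1 already captured.
`findall` collects group 1 from each match (3 total).

['me', 'me', 'js']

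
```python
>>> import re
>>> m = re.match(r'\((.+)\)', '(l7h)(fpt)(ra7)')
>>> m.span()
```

(0, 15)

`re.match` only tries the pattern at the start of the string.
The match spans [0:15] → '(l7h)(fpt)(ra7)'.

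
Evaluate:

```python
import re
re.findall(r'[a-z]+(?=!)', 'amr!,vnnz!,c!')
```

['amr', 'vnnz', 'c']

The `(?=…)`/`(?<=…)` assertion just peeks at neighbouring text; it doesn't advance the match position.
Since nothing is captured, `findall` lists the 3 matched substrings directly.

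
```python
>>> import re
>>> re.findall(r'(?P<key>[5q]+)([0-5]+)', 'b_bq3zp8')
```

Pattern: one or more of one of [5q] (captured as 'key'); then one or more of a character in [0-5] (captured).
With 2 capturing groups, `findall` returns a 2-tuple per match.

[('q', '3')]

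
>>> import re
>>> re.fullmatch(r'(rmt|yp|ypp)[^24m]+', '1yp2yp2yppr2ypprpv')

For `fullmatch`, every character of the input must be accounted for by the pattern.
Here the pattern can't cover the whole string, so the call returns None.

None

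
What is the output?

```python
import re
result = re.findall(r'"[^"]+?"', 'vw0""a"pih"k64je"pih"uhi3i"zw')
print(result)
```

['"a"', '"k64je"', '"uhi3i"']

`findall` yields the raw match text (3 of them) because the pattern has no groups.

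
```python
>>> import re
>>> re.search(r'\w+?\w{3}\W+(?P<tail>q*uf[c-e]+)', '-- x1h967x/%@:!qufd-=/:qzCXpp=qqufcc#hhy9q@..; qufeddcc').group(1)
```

'qufd'

The match spans [3:19] → 'x1h967x/%@:!qufd'.
Captured: group 1 = 'qufd'.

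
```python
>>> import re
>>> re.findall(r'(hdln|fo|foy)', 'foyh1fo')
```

`|` is ordered: at each position the engine commits to the first alternative that works.
One capturing group, so `findall` returns just the captured substring from each match — 2 in all.

['fo', 'fo']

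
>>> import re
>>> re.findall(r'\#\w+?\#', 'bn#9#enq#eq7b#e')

['#9#', '#eq7b#']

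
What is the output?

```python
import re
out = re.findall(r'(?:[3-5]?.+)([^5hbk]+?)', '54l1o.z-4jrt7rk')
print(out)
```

['r']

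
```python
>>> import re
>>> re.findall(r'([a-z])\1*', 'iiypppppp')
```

['i', 'y', 'p']

The backreference `\1` re-matches whatever the first group consumed, character for character.
Scanning left to right: at [0:2] match 'ii', group 1 = 'i'; at [2:3] match 'y', group 1 = 'y'; at [3:9] match 'pppppp', group 1 = 'p'.
One capturing group, so `findall` returns just the captured substring from each match — 3 in all.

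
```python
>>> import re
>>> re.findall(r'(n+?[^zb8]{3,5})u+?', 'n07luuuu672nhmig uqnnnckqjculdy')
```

The pattern matches one or more of a literal 'n' (lazy), then 3 to 5 of any character except [zb8] (captured); then one or more of a literal 'u' (lazy).
Matches: at [0:7] match 'n07luuu', group 1 = 'n07luu'; at [11:18] match 'nhmig u', group 1 = 'nhmig '; at [19:28] match 'nnnckqjcu', group 1 = 'nnnckqjc'.
`findall` collects group 1 from each match (3 total).

['n07luu', 'nhmig ', 'nnnckqjc']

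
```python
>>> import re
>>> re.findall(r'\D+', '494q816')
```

This matches one or more of a non-digit.
Since nothing is captured, `findall` lists the 1 matched substring directly.

['q']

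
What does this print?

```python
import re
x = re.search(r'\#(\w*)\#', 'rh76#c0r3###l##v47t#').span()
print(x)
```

(4, 10)

`re.search` tries every starting position until one works.
The match spans [4:10] → '#c0r3#'.
Captured: group 1 = 'c0r3'.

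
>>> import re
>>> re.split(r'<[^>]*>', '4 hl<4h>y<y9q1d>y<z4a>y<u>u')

['4 hl', 'y', 'y', 'y', 'u']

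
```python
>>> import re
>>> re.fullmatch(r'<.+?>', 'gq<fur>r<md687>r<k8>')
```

None

`re.fullmatch` requires the pattern to consume the entire string.
Here the pattern can't cover the whole string, so the call returns None.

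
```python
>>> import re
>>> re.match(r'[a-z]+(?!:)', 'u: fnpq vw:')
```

A negative assertion filters positions out without eating any characters.
`match` is anchored at position 0; if the pattern doesn't fit there, it returns None.
Here the string doesn't start with a match, so the call returns None.

None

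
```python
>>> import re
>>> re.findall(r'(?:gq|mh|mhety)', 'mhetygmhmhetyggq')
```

['mh', 'mh', 'mh', 'gq']

The regex engine tests alternatives in the order written; an earlier branch that matches wins even if a later one would match more.
Scanning left to right: at [0:2] → 'mh'; at [6:8] → 'mh'; at [8:10] → 'mh'; at [14:16] → 'gq'.
With no groups in the pattern, `findall` gives back each whole match — 4 here.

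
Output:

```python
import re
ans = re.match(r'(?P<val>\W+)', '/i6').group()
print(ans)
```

/

Pattern: one or more of a non-word character (captured as 'val').
`match` is anchored at position 0; if the pattern doesn't fit there, it returns None.
The match spans [0:1] → '/'.
Captured: group 1 = '/'.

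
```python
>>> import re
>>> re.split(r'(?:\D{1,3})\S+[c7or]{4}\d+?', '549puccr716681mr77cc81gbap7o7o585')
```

['549', '85']

The `?` after the quantifier makes it lazy — it takes as little as possible before letting the rest of the pattern try.
Splitting on the pattern gives 2 pieces.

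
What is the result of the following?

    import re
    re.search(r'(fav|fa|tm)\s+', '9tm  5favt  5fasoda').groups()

('tm',)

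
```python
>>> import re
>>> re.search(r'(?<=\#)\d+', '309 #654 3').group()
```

'654'

The `(?=…)`/`(?<=…)` assertion just peeks at neighbouring text; it doesn't advance the match position.
`re.search` tries every starting position until one works.
The match spans [5:8] → '654'.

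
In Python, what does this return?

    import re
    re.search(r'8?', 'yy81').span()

This matches optionally a literal '8'.
The match spans [0:0] → ''.

(0, 0)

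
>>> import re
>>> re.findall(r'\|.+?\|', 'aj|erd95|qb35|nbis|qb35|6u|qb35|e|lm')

The `?` after the quantifier makes it lazy — it takes as little as possible before letting the rest of the pattern try.
Scanning left to right: at [2:9] → '|erd95|'; at [13:19] → '|nbis|'; at [23:27] → '|6u|'; at [31:34] → '|e|'.
`findall` yields the raw match text (4 of them) because the pattern has no groups.

['|erd95|', '|nbis|', '|6u|', '|e|']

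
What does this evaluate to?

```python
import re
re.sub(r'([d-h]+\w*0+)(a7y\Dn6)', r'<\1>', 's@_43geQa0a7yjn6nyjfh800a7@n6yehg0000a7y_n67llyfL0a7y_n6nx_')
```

's@_43<geQa0>nyjfh800a7@n6y<ehg0000a7y_n67llyfL0>nx_'

Pattern: one or more of a character in [d-h], then zero or more of a word character, then one or more of the literal '0' (captured); then the literal 'a7y', then a non-digit, then the literal 'n6' (captured).
Matches: at [5:16] → 'geQa0a7yjn6'; at [30:56] → 'ehg0000a7y_n67llyfL0a7y_n6'.
`\1` in the replacement pulls in group 1's text for each match.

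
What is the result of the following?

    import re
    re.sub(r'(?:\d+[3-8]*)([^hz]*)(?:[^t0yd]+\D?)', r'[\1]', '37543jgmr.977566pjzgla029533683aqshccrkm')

The replacement refers to a captured group, so each match is rewritten using its own captured text.

'[jgmr.977566pj][aqs]'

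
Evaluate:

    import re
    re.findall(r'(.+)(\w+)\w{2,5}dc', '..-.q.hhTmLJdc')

[('..-.q.hhT', 'm')]

The pattern matches one or more of any character (captured); then one or more of a word character (captured); then 2 to 5 of a word character, then the literal 'dc'.
Scanning left to right: at [0:14] match '..-.q.hhTmLJdc', groups = ('..-.q.hhT', 'm').
`findall` packs the 2 group values into a tuple for every match.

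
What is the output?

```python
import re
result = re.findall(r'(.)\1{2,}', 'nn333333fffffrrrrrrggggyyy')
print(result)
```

`\1` is not a pattern — it's the concrete string captured by group 1, re-applied verbatim.
Matches: at [2:8] match '333333', group 1 = '3'; at [8:13] match 'fffff', group 1 = 'f'; at [13:19] match 'rrrrrr', group 1 = 'r'; at [19:23] match 'gggg', group 1 = 'g'; at [23:26] match 'yyy', group 1 = 'y'.
One capturing group, so `findall` returns just the captured substring from each match — 5 in all.

['3', 'f', 'r', 'g', 'y']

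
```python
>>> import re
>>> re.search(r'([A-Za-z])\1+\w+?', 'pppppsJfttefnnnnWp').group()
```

`\1` has to match the exact text group 1 already captured.
Unlike `match`, `search` isn't anchored — it looks for the pattern anywhere in the string.
The match spans [0:6] → 'ppppps'.
Captured: group 1 = 'p'.

'ppppps'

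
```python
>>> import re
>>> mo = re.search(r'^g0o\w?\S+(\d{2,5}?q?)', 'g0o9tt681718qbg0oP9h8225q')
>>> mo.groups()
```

('25q',)

Pattern: anchored at the start of the string; then the literal 'g0o', then optionally a word character; then one or more of a non-whitespace character; then 2 to 5 of a digit (lazy), then optionally a literal 'q' (captured).
`search` walks the string left to right and returns the first match it finds.
The match spans [0:25] → 'g0o9tt681718qbg0oP9h8225q'.
Captured: group 1 = '25q'.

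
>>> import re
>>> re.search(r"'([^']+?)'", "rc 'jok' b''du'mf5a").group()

"'jok'"

`search` walks the string left to right and returns the first match it finds.
The match spans [3:8] → "'jok'".
Captured: group 1 = 'jok'.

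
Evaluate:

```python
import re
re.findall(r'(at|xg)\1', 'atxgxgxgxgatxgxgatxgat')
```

['xg', 'xg', 'xg']

`\1` has to match the exact text group 1 already captured.
`findall` collects group 1 from each match (3 total).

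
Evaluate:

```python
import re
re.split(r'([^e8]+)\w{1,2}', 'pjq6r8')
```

['', 'pjq6r', '']

The group in the pattern means `split` returns the separators' captures alongside the pieces.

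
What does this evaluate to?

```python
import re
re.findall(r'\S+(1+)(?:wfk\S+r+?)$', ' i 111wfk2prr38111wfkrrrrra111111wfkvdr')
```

['1']

This matches one or more of a non-whitespace character; then one or more of a literal '1' (captured); then the literal 'wfk', then one or more of a non-whitespace character, then one or more of the literal 'r' (lazy) (non-capturing group); then anchored at the end.
Walking the string: at [3:39] match '111wfk2prr38111wfkrrrrra111111wfkvdr', group 1 = '1'.
With a single group, `findall` returns only what that group captured — 1 item.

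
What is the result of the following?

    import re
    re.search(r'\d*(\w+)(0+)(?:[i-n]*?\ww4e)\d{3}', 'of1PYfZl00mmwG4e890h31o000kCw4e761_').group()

The match spans [0:34] → 'of1PYfZl00mmwG4e890h31o000kCw4e761'.

'of1PYfZl00mmwG4e890h31o000kCw4e761'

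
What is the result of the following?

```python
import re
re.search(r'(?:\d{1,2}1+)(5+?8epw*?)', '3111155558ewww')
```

None

This matches 1 to 2 of a digit, then one or more of the literal '1' (non-capturing group); then one or more of the literal '5' (lazy), then the literal '8ep', then zero or more of the literal 'w' (lazy) (captured).
Unlike `match`, `search` isn't anchored — it looks for the pattern anywhere in the string.
Here nothing in the string fits, so the call returns None.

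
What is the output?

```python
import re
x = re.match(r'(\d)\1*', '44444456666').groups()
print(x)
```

('4',)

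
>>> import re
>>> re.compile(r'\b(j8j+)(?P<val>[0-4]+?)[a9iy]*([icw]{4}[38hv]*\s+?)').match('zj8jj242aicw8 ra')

The pattern matches a word boundary (`\b`, zero-width); then the literal 'j8', then one or more of the literal 'j' (captured); then one or more of a character in [0-4] (lazy) (captured as 'val'); then zero or more of one of [a9iy]; then exactly 4 of one of [icw], then zero or more of one of [38hv], then one or more of whitespace (lazy) (captured).
`re.match` won't scan ahead — the pattern has to work from the very first character.
Here the pattern fails at index 0, so the call returns None.

None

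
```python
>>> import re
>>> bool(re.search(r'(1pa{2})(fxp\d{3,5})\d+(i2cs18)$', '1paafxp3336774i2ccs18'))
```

False

Here no position works, so the call returns None, and `bool(None)` is False.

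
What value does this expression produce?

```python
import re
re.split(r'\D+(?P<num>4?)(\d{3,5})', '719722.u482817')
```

The pattern matches one or more of a non-digit; then optionally a literal '4' (captured as 'num'); then 3 to 5 of a digit (captured).
The group in the pattern means `split` returns the separators' captures alongside the pieces.

['719722', '4', '82817', '']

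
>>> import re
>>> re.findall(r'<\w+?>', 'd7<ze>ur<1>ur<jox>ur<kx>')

With no groups in the pattern, `findall` gives back each whole match — 4 here.

['<ze>', '<1>', '<jox>', '<kx>']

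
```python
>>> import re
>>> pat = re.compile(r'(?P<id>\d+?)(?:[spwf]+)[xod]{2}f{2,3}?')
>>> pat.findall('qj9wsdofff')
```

This matches one or more of a digit (lazy) (captured as 'id'); then one or more of one of [spwf] (non-capturing group); then exactly 2 of one of [xod], then 2 to 3 of a literal 'f' (lazy).
Scanning left to right: at [2:9] match '9wsdoff', group 1 = '9'.
Because there's exactly one group, `findall` drops the full match and keeps group 1 from the one hit.

['9']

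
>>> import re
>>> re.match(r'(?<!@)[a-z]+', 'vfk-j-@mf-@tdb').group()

With `match`, the pattern is implicitly anchored at the beginning.
The match spans [0:3] → 'vfk'.

'vfk'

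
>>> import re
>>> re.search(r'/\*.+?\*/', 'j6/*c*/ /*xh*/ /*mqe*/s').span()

Lazy quantifiers expand one character at a time until the remainder of the pattern can match.
Unlike `match`, `search` isn't anchored — it looks for the pattern anywhere in the string.
The match spans [2:7] → '/*c*/'.

(2, 7)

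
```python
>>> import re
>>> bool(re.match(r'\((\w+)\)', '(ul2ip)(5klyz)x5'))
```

True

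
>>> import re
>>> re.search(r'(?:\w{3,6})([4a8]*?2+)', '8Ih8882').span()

(0, 7)

Pattern: 3 to 6 of a word character (non-capturing group); then zero or more of one of [4a8] (lazy), then one or more of a literal '2' (captured).
`re.search` tries every starting position until one works.
The match spans [0:7] → '8Ih8882'.
Captured: group 1 = '2'.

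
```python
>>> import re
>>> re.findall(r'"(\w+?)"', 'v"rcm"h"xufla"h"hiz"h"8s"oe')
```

Scanning left to right: at [1:6] match '"rcm"', group 1 = 'rcm'; at [7:14] match '"xufla"', group 1 = 'xufla'; at [15:20] match '"hiz"', group 1 = 'hiz'; at [21:25] match '"8s"', group 1 = '8s'.
`findall` collects group 1 from each match (4 total).

['rcm', 'xufla', 'hiz', '8s']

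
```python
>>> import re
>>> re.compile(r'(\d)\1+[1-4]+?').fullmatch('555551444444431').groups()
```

The match spans [0:15] → '555551444444431'.
Captured: group 1 = '5'.

('5',)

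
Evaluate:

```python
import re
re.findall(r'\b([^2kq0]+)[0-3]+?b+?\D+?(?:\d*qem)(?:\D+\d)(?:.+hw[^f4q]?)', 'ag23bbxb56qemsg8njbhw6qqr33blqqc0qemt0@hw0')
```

With a single group, `findall` returns only what that group captured — 1 item.

['ag']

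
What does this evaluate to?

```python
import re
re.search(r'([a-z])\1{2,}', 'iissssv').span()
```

(2, 6)

`\1` has to match the exact text group 1 already captured.
Unlike `match`, `search` isn't anchored — it looks for the pattern anywhere in the string.
The match spans [2:6] → 'ssss'.
Captured: group 1 = 's'.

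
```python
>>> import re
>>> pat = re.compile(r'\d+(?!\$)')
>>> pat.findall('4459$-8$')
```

The negative lookaround is zero-width — it rules out positions where the adjacent text would match, without consuming anything.
Scanning left to right: at [0:3] → '445'.
Since nothing is captured, `findall` lists the 1 matched substring directly.

['445']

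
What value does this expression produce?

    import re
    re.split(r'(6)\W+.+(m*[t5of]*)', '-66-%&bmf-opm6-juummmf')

`re.split` interleaves the captured-group text with the surrounding fragments.

['-6', '6', '', '']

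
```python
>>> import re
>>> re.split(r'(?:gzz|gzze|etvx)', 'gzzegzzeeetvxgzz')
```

['', 'e', 'ee', '', '']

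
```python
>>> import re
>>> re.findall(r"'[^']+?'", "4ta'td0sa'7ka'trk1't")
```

["'td0sa'", "'trk1'"]

Matches: at [3:10] → "'td0sa'"; at [13:19] → "'trk1'".
With no groups in the pattern, `findall` gives back each whole match — 2 here.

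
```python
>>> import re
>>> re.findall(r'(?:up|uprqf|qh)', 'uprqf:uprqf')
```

['up', 'up']

Branches in `(...|...)` are attempted left-to-right; the first branch that allows the whole pattern to succeed is taken.
Matches: at [0:2] → 'up'; at [6:8] → 'up'.
`findall` yields the raw match text (2 of them) because the pattern has no groups.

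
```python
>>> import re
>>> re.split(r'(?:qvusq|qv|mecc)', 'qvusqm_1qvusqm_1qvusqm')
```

Alternation tries branches left to right and keeps the first one that lets the overall match succeed at that position.
Matches to split on: at [0:5] → 'qvusq'; at [8:13] → 'qvusq'; at [16:21] → 'qvusq'.
`split` removes every match and returns the 4 fragments in between.

['', 'm_1', 'm_1', 'm']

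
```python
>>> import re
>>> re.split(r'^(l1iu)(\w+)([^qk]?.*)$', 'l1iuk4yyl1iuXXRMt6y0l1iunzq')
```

This matches anchored at the start of the string; then the literal 'l1', then the literal 'iu' (captured); then one or more of a word character (captured); then optionally any character except [qk], then zero or more of any character (captured); then anchored at the end.
Matches to split on: at [0:27] → 'l1iuk4yyl1iuXXRMt6y0l1iunzq'.
With a capturing group present, the delimiter's captured portion is kept in the result list.

['', 'l1iu', 'k4yyl1iuXXRMt6y0l1iunzq', '', '']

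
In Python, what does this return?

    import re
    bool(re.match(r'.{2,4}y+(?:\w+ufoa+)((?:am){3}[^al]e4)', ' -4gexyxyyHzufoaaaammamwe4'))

False

This matches 2 to 4 of any character, then one or more of a literal 'y'; then one or more of a word character, then the literal 'ufo', then one or more of the literal 'a' (non-capturing group); then the literal 'am' repeated 3 times, then any character except [al], then the literal 'e4' (captured).
`re.match` only tries the pattern at the start of the string.
Here the string doesn't start with a match, so the call returns None, and `bool(None)` is False.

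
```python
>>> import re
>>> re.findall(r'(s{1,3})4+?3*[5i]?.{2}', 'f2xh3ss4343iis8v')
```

['ss']

The pattern matches 1 to 3 of a literal 's' (captured); then one or more of a literal '4' (lazy); then zero or more of the literal '3', then optionally one of [5i], then exactly 2 of any character.
Walking the string: at [5:11] match 'ss4343', group 1 = 'ss'.
`findall` collects group 1 from the one match (1 total).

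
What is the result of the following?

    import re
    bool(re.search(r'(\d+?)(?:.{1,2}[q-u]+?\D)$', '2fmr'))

False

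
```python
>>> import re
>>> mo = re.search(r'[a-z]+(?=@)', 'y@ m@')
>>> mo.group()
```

'y'

The `(?=…)`/`(?<=…)` assertion just peeks at neighbouring text; it doesn't advance the match position.
Unlike `match`, `search` isn't anchored — it looks for the pattern anywhere in the string.
The match spans [0:1] → 'y'.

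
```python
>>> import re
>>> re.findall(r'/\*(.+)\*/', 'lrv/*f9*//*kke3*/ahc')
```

['f9*//*kke3']

Matches: at [3:17] match '/*f9*//*kke3*/', group 1 = 'f9*//*kke3'.
With a single group, `findall` returns only what that group captured — 1 item.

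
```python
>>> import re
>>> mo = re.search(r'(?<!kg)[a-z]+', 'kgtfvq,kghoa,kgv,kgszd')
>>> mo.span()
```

Because the assertion is negative and zero-width, positions next to the forbidden text are skipped.
The match spans [0:6] → 'kgtfvq'.

(0, 6)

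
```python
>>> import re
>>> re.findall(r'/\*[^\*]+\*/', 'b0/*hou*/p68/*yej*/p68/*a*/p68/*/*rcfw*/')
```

['/*hou*/', '/*yej*/', '/*a*/', '/*rcfw*/']

Walking the string: at [2:9] → '/*hou*/'; at [12:19] → '/*yej*/'; at [22:27] → '/*a*/'; at [32:40] → '/*rcfw*/'.
No capturing groups, so `findall` returns the 4 full match strings.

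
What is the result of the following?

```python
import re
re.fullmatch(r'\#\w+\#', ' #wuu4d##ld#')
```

For `fullmatch`, every character of the input must be accounted for by the pattern.
Here the string isn't matched end-to-end, so the call returns None.

None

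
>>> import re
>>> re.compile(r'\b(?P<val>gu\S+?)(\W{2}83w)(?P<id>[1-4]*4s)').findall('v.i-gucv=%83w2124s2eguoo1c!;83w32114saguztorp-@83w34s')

The `?` after the quantifier makes it lazy — it takes as little as possible before letting the rest of the pattern try.
Multiple groups make `findall` return tuples — one 3-tuple for the one match.

[('gucv', '=%83w', '2124s')]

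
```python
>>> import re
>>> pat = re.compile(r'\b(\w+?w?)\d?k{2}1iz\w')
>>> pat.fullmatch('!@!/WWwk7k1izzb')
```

The pattern matches a word boundary (`\b`, zero-width); then one or more of a word character (lazy), then optionally a literal 'w' (captured); then optionally a digit, then exactly 2 of a literal 'k'; then the literal '1iz', then a word character.
`re.fullmatch` requires the pattern to consume the entire string.
Here the pattern can't cover the whole string, so the call returns None.

None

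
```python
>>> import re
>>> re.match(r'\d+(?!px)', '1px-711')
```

With `match`, the pattern is implicitly anchored at the beginning.
Here position 0 doesn't satisfy it, so the call returns None.

None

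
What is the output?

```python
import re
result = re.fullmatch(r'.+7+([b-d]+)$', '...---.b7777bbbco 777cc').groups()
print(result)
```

('cc',)

The pattern matches one or more of any character, then one or more of the literal '7'; then one or more of a character in [b-d] (captured); then anchored at the end.
`fullmatch` succeeds only if the pattern covers the string from start to end.
The match spans [0:23] → '...---.b7777bbbco 777cc'.
Captured: group 1 = 'cc'.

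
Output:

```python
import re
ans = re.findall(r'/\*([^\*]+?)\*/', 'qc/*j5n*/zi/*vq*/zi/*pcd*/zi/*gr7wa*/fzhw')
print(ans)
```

['j5n', 'vq', 'pcd', 'gr7wa']

Matches: at [2:9] match '/*j5n*/', group 1 = 'j5n'; at [11:17] match '/*vq*/', group 1 = 'vq'; at [19:26] match '/*pcd*/', group 1 = 'pcd'; at [28:37] match '/*gr7wa*/', group 1 = 'gr7wa'.
`findall` collects group 1 from each match (4 total).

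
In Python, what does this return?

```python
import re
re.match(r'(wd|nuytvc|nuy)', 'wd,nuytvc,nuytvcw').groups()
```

('wd',)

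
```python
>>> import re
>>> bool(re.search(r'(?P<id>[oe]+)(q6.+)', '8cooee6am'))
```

False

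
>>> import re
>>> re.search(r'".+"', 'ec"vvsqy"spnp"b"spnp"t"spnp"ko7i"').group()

'"vvsqy"spnp"b"spnp"t"spnp"ko7i"'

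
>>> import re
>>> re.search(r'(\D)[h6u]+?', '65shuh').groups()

('s',)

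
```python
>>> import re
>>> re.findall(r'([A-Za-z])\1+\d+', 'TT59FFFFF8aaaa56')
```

['T', 'F', 'a']

`\1` has to match the exact text group 1 already captured.
Walking the string: at [0:4] match 'TT59', group 1 = 'T'; at [4:10] match 'FFFFF8', group 1 = 'F'; at [10:16] match 'aaaa56', group 1 = 'a'.
Because there's exactly one group, `findall` drops the full match and keeps group 1 from each hit.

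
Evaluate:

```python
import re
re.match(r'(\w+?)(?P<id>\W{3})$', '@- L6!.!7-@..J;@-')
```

None

This matches one or more of a word character (lazy) (captured); then exactly 3 of a non-word character (captured as 'id'); then anchored at the end.
`re.match` only tries the pattern at the start of the string.
Here the pattern fails at index 0, so the call returns None.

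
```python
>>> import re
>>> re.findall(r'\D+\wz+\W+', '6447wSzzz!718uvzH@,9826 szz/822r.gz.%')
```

The pattern matches one or more of a non-digit; then a word character, then one or more of the literal 'z', then one or more of a non-word character.
Scanning left to right: at [4:10] → 'wSzzz!'; at [23:28] → ' szz/'; at [31:37] → 'r.gz.%'.
Since nothing is captured, `findall` lists the 3 matched substrings directly.

['wSzzz!', ' szz/', 'r.gz.%']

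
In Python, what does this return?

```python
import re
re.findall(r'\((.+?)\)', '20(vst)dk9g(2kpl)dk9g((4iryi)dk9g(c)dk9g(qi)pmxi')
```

['vst', '2kpl', '(4iryi', 'c', 'qi']

A non-greedy quantifier consumes as few characters as it can — just enough that the remainder of the pattern still matches from where it stops; whatever follows it matches normally.
Scanning left to right: at [2:7] match '(vst)', group 1 = 'vst'; at [11:17] match '(2kpl)', group 1 = '2kpl'; at [21:29] match '((4iryi)', group 1 = '(4iryi'; at [33:36] match '(c)', group 1 = 'c'; at [40:44] match '(qi)', group 1 = 'qi'.
One capturing group, so `findall` returns just the captured substring from each match — 5 in all.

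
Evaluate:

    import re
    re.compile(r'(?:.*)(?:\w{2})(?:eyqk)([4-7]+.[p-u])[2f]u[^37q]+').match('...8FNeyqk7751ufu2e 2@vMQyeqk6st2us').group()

`re.match` only tries the pattern at the start of the string.
The match spans [0:27] → '...8FNeyqk7751ufu2e 2@vMQye'.

'...8FNeyqk7751ufu2e 2@vMQye'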